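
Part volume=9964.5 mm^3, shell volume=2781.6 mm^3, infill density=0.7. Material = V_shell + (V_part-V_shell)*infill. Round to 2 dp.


V_infill = (9964.5 - 2781.6) * 0.7 = 5028.03
V_total = 2781.6 + 5028.03 = 7809.63 mm^3


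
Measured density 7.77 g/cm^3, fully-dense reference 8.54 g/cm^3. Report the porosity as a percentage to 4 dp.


Porosity = (1-7.77/8.54)*100 = 9.0164 %


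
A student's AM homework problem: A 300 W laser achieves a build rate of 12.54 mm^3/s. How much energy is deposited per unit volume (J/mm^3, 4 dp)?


SE = 300 / 12.54 = 23.9234 J/mm^3


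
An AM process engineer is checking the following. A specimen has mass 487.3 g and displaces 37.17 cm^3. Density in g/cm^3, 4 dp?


rho = 487.3 / 37.17 = 13.11 g/cm^3


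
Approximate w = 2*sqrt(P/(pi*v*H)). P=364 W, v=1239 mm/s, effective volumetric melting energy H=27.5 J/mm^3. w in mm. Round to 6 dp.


w = 2*sqrt(364/(pi*1239*27.5)) = 0.116628 mm


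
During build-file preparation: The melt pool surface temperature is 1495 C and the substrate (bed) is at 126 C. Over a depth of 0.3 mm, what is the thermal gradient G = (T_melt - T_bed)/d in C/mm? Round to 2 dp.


G = (1495-126)/0.3 = 4563.33 C/mm


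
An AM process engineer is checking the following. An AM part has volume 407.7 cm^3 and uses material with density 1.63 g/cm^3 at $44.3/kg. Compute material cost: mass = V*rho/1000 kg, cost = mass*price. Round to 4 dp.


Mass = 407.7*1.63/1000 = 0.664551 kg
Cost = 0.664551 * 44.3 = 29.4396 $


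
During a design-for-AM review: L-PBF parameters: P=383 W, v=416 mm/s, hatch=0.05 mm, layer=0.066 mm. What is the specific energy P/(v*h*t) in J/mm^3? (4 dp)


Build rate = 416 * 0.05 * 0.066 = 1.3728 mm^3/s
SE = 383 / 1.3728 = 278.9918 J/mm^3


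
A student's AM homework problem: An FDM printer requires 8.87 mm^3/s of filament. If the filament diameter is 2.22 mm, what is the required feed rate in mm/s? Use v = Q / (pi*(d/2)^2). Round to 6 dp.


A = pi*(2.22/2)^2 = 3.870756
v = 8.87 / 3.870756 = 2.291542 mm/s


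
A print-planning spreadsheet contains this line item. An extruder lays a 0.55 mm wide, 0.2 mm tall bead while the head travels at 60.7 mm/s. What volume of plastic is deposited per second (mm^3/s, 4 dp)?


Rate = 0.55 * 0.2 * 60.7 = 6.677 mm^3/s


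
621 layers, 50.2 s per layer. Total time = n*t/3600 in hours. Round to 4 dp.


t = 621 * 50.2 / 3600 = 8.6595 hrs


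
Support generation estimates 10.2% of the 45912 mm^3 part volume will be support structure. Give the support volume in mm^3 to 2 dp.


V_support = 45912 * 0.102 = 4683.02 mm^3


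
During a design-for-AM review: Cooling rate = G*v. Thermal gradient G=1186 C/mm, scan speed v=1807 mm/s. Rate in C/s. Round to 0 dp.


CR = 1186 * 1807 = 2143102 C/s


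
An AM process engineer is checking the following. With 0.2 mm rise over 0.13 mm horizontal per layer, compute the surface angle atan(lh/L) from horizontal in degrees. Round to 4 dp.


angle = atan(0.2/0.13) = 56.9761 degrees


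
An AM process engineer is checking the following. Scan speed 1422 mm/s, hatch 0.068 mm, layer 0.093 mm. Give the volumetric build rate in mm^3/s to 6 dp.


Rate = 1422 * 0.068 * 0.093 = 8.992728 mm^3/s


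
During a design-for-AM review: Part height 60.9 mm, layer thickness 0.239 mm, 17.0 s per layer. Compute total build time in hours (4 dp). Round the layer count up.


Layers = ceil(60.9/0.239) = 255
t = 255 * 17.0 / 3600 = 1.2042 hrs


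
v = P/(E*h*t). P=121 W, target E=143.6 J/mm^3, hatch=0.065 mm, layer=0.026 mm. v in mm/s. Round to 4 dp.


v = 121 / (143.6*0.065*0.026) = 498.5908 mm/s


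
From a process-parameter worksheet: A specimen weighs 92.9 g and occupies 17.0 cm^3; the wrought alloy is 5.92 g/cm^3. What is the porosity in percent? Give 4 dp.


rho_part = 92.9 / 17.0 = 5.46470588 g/cm^3
Porosity = (1 - 5.46470588/5.92)*100 = 7.6908 %


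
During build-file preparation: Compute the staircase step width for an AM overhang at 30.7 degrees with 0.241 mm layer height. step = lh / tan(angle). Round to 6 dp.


step = 0.241 / tan(30.7) = 0.40589 mm


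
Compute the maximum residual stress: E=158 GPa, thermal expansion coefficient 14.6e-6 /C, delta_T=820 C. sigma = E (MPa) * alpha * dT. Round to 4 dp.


sigma = 158*1000 * 14.6e-6 * 820 = 1891.576 MPa


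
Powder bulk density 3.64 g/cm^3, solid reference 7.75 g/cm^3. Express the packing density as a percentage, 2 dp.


Packing = (3.64/7.75)*100 = 46.97 %


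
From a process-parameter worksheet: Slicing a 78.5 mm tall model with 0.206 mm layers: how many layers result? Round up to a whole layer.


Layers = ceil(78.5/0.206) = 382


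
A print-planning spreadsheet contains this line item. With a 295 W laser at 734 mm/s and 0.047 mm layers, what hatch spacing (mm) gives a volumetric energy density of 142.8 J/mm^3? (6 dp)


h = 295 / (142.8*734*0.047) = 0.059882 mm


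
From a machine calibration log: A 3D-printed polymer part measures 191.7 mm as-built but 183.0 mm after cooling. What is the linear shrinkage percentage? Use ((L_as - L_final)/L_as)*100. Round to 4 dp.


Shrinkage = ((191.7-183.0)/191.7)*100 = 4.5383 %


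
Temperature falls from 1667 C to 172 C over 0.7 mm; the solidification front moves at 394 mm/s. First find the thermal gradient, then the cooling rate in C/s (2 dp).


G = (1667-172)/0.7 = 2135.71428571 C/mm
CR = 2135.71428571 * 394 = 841471.43 C/s


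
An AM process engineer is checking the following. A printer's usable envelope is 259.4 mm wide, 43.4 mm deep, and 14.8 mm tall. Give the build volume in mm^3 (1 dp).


V = 259.4 * 43.4 * 14.8 = 166617.8 mm^3


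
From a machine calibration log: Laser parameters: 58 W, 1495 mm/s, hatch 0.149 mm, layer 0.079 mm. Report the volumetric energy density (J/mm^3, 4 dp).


E = 58 / (1495*0.149*0.079) = 3.2959 J/mm^3


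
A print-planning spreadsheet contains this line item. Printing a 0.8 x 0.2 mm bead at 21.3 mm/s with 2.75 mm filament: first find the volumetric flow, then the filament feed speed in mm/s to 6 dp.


Q = 0.8 * 0.2 * 21.3 = 3.408 mm^3/s
A_fil = pi*(2.75/2)^2 = 5.93957361 mm^2
v_feed = 3.408 / 5.93957361 = 0.573779 mm/s


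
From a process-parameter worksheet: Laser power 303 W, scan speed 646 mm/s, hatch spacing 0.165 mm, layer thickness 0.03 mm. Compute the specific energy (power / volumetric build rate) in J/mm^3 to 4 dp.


Build rate = 646 * 0.165 * 0.03 = 3.1977 mm^3/s
SE = 303 / 3.1977 = 94.7556 J/mm^3


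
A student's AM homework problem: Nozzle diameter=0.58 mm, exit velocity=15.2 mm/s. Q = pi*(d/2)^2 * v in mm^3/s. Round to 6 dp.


A = pi*(0.58/2)^2 = 0.26420794 mm^2
Q = 0.26420794 * 15.2 = 4.015961 mm^3/s


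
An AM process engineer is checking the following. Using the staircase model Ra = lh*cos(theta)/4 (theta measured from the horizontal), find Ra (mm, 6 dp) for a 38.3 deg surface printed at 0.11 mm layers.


Ra = 0.11 * cos(38.3) / 4 = 0.021581 mm


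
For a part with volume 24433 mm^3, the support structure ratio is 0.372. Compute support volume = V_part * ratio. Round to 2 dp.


V_support = 24433 * 0.372 = 9089.08 mm^3


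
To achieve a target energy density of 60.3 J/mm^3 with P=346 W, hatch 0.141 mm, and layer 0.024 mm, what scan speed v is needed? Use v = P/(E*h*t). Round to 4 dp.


v = 346 / (60.3*0.141*0.024) = 1695.6196 mm/s


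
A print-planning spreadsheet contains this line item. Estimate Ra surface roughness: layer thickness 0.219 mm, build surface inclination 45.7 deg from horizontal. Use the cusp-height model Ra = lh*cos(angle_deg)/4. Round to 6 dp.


Ra = 0.219 * cos(45.7) / 4 = 0.038238 mm


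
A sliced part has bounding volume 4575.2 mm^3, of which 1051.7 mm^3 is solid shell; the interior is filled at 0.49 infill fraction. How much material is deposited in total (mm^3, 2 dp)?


V_infill = (4575.2 - 1051.7) * 0.49 = 1726.52
V_total = 1051.7 + 1726.52 = 2778.22 mm^3


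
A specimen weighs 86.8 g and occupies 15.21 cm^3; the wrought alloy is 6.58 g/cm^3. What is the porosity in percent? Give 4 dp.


rho_part = 86.8 / 15.21 = 5.70677186 g/cm^3
Porosity = (1 - 5.70677186/6.58)*100 = 13.2709 %


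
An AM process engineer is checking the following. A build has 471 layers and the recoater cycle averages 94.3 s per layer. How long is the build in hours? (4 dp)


t = 471 * 94.3 / 3600 = 12.3376 hrs


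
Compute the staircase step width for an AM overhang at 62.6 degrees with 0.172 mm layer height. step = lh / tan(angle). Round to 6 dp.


step = 0.172 / tan(62.6) = 0.089156 mm


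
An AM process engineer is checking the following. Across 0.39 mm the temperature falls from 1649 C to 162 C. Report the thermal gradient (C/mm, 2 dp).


G = (1649-162)/0.39 = 3812.82 C/mm


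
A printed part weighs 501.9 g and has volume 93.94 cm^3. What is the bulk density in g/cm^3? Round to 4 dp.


rho = 501.9 / 93.94 = 5.3428 g/cm^3


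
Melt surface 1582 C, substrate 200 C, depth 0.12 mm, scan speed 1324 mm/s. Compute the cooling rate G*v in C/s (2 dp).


G = (1582-200)/0.12 = 11516.66666667 C/mm
CR = 11516.66666667 * 1324 = 15248066.67 C/s


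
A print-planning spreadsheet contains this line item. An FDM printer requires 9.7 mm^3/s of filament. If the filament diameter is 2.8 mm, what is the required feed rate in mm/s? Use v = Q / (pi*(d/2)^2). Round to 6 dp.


A = pi*(2.8/2)^2 = 6.157522
v = 9.7 / 6.157522 = 1.575309 mm/s


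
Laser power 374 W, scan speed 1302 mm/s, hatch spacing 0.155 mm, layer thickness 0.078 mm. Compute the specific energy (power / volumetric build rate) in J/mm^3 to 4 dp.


Build rate = 1302 * 0.155 * 0.078 = 15.74118 mm^3/s
SE = 374 / 15.74118 = 23.7593 J/mm^3


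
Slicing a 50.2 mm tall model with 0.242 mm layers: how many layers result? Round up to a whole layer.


Layers = ceil(50.2/0.242) = 208


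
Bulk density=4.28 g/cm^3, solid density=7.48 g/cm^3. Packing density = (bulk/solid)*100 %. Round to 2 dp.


Packing = (4.28/7.48)*100 = 57.22 %


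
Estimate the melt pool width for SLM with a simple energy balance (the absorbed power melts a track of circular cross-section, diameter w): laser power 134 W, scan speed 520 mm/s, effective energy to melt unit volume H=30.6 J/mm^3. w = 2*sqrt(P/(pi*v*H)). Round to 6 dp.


w = 2*sqrt(134/(pi*520*30.6)) = 0.103549 mm


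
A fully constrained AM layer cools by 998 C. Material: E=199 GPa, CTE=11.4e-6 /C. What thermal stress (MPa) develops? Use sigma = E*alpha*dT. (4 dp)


sigma = 199*1000 * 11.4e-6 * 998 = 2264.0628 MPa


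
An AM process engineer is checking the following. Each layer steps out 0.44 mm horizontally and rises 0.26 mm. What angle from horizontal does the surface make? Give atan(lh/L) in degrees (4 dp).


angle = atan(0.26/0.44) = 30.5792 degrees


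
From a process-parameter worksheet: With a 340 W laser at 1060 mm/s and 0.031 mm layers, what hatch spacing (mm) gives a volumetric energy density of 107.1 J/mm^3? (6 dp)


h = 340 / (107.1*1060*0.031) = 0.09661 mm


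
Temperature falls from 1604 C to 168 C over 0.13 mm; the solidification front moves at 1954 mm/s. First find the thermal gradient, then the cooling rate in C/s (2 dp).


G = (1604-168)/0.13 = 11046.15384615 C/mm
CR = 11046.15384615 * 1954 = 21584184.62 C/s


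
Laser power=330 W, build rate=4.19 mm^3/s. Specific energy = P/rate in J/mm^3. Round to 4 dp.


SE = 330 / 4.19 = 78.7589 J/mm^3


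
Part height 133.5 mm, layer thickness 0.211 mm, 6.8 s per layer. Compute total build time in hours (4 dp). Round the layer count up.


Layers = ceil(133.5/0.211) = 633
t = 633 * 6.8 / 3600 = 1.1957 hrs


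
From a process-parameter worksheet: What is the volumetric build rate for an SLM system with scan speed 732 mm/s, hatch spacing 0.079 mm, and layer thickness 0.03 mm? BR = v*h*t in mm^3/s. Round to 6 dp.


Rate = 732 * 0.079 * 0.03 = 1.73484 mm^3/s


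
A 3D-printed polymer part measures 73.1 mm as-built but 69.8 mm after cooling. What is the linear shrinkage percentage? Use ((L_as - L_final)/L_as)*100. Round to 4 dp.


Shrinkage = ((73.1-69.8)/73.1)*100 = 4.5144 %


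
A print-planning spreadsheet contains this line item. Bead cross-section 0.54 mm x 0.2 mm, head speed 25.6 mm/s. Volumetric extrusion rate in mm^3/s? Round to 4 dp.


Rate = 0.54 * 0.2 * 25.6 = 2.7648 mm^3/s


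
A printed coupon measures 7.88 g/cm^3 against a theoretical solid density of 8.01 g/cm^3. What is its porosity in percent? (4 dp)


Porosity = (1-7.88/8.01)*100 = 1.623 %


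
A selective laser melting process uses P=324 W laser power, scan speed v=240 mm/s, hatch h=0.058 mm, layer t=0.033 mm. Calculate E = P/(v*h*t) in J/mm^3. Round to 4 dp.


E = 324 / (240*0.058*0.033) = 705.3292 J/mm^3


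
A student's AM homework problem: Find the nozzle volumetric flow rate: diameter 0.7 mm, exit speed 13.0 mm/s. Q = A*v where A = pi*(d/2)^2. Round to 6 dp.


A = pi*(0.7/2)^2 = 0.3848451 mm^2
Q = 0.3848451 * 13.0 = 5.002986 mm^3/s


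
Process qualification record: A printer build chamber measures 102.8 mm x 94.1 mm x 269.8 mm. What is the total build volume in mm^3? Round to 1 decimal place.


V = 102.8 * 94.1 * 269.8 = 2609904.9 mm^3


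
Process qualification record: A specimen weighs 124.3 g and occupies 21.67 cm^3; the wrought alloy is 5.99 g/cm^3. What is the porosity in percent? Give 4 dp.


rho_part = 124.3 / 21.67 = 5.73604061 g/cm^3
Porosity = (1 - 5.73604061/5.99)*100 = 4.2397 %


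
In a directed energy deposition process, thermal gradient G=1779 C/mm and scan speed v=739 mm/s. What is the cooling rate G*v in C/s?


CR = 1779 * 739 = 1314681 C/s


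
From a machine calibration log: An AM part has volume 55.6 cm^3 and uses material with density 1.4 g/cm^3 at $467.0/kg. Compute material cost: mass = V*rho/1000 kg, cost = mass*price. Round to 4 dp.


Mass = 55.6*1.4/1000 = 0.07784 kg
Cost = 0.07784 * 467.0 = 36.3513 $


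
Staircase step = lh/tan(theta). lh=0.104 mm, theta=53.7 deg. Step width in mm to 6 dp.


step = 0.104 / tan(53.7) = 0.076396 mm


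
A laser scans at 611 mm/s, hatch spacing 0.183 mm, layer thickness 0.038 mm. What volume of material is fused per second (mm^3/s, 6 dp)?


Rate = 611 * 0.183 * 0.038 = 4.248894 mm^3/s


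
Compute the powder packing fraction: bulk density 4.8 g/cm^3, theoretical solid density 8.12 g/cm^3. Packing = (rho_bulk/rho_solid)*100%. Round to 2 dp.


Packing = (4.8/8.12)*100 = 59.11 %


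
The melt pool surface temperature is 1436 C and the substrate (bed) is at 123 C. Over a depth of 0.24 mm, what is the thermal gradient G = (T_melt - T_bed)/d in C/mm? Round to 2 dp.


G = (1436-123)/0.24 = 5470.83 C/mm


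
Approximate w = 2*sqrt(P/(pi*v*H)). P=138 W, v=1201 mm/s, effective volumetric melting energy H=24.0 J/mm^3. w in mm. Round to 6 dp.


w = 2*sqrt(138/(pi*1201*24.0)) = 0.078076 mm


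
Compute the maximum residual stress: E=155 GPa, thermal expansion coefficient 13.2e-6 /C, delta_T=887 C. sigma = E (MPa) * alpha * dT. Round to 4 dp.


sigma = 155*1000 * 13.2e-6 * 887 = 1814.802 MPa


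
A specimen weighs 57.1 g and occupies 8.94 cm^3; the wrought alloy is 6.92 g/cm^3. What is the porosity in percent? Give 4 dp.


rho_part = 57.1 / 8.94 = 6.38702461 g/cm^3
Porosity = (1 - 6.38702461/6.92)*100 = 7.702 %


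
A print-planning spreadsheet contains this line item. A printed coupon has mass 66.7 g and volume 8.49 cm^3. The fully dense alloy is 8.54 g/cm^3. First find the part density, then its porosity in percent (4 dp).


rho_part = 66.7 / 8.49 = 7.85630153 g/cm^3
Porosity = (1 - 7.85630153/8.54)*100 = 8.0058 %


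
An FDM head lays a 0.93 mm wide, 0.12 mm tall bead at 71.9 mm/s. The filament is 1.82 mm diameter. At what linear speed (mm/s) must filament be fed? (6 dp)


Q = 0.93 * 0.12 * 71.9 = 8.02404 mm^3/s
A_fil = pi*(1.82/2)^2 = 2.60155288 mm^2
v_feed = 8.02404 / 2.60155288 = 3.084327 mm/s


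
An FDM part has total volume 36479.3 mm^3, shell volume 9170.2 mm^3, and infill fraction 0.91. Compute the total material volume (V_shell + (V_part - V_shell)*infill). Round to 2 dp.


V_infill = (36479.3 - 9170.2) * 0.91 = 24851.28
V_total = 9170.2 + 24851.28 = 34021.48 mm^3


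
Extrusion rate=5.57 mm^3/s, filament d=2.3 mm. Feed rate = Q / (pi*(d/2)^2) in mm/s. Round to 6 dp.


A = pi*(2.3/2)^2 = 4.154756
v = 5.57 / 4.154756 = 1.340632 mm/s


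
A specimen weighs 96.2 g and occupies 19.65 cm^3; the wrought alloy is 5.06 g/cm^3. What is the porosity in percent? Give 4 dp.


rho_part = 96.2 / 19.65 = 4.8956743 g/cm^3
Porosity = (1 - 4.8956743/5.06)*100 = 3.2475 %


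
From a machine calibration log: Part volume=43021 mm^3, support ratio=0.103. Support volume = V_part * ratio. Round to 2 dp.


V_support = 43021 * 0.103 = 4431.16 mm^3


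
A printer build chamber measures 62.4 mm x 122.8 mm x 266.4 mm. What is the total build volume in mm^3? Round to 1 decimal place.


V = 62.4 * 122.8 * 266.4 = 2041348.6 mm^3


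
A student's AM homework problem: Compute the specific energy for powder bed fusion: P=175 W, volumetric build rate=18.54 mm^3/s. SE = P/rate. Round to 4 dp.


SE = 175 / 18.54 = 9.4391 J/mm^3


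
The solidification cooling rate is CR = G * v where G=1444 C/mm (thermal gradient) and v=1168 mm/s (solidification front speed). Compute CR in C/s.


CR = 1444 * 1168 = 1686592 C/s


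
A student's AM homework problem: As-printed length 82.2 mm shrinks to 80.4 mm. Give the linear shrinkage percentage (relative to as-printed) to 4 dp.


Shrinkage = ((82.2-80.4)/82.2)*100 = 2.1898 %


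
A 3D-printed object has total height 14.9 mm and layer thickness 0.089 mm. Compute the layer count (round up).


Layers = ceil(14.9/0.089) = 168


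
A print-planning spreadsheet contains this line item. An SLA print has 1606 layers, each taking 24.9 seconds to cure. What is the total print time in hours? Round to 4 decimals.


t = 1606 * 24.9 / 3600 = 11.1082 hrs


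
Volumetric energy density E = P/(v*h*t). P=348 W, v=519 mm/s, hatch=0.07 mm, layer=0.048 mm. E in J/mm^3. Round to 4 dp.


E = 348 / (519*0.07*0.048) = 199.5596 J/mm^3


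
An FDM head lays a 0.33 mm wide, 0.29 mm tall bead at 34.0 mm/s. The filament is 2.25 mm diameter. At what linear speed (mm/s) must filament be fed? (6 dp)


Q = 0.33 * 0.29 * 34.0 = 3.2538 mm^3/s
A_fil = pi*(2.25/2)^2 = 3.9760782 mm^2
v_feed = 3.2538 / 3.9760782 = 0.818344 mm/s


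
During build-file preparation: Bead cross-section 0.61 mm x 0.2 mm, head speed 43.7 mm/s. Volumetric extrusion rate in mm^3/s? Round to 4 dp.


Rate = 0.61 * 0.2 * 43.7 = 5.3314 mm^3/s


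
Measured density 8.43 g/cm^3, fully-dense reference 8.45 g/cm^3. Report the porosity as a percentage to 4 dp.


Porosity = (1-8.43/8.45)*100 = 0.2367 %


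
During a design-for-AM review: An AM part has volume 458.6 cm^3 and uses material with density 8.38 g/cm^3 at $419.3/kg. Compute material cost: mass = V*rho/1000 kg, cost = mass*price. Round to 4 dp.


Mass = 458.6*8.38/1000 = 3.843068 kg
Cost = 3.843068 * 419.3 = 1611.3984 $


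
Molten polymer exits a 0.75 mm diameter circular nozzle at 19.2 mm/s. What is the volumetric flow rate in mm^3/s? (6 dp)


A = pi*(0.75/2)^2 = 0.44178647 mm^2
Q = 0.44178647 * 19.2 = 8.4823 mm^3/s


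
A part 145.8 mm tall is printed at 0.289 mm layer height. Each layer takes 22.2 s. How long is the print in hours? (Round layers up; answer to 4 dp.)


Layers = ceil(145.8/0.289) = 505
t = 505 * 22.2 / 3600 = 3.1142 hrs


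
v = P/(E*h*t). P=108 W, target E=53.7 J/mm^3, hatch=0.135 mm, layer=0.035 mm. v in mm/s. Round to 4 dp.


v = 108 / (53.7*0.135*0.035) = 425.6451 mm/s


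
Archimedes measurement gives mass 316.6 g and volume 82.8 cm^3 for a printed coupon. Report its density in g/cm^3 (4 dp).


rho = 316.6 / 82.8 = 3.8237 g/cm^3


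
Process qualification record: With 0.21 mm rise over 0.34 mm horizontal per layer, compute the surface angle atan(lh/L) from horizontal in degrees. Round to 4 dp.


angle = atan(0.21/0.34) = 31.7014 degrees


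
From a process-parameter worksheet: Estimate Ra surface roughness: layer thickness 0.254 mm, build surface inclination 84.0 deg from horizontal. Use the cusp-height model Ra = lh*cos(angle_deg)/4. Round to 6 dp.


Ra = 0.254 * cos(84.0) / 4 = 0.006638 mm


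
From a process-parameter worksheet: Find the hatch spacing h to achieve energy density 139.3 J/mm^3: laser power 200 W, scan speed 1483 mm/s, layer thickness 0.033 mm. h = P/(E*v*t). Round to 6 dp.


h = 200 / (139.3*1483*0.033) = 0.029338 mm


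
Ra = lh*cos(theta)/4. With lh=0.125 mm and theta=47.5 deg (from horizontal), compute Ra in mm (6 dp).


Ra = 0.125 * cos(47.5) / 4 = 0.021112 mm


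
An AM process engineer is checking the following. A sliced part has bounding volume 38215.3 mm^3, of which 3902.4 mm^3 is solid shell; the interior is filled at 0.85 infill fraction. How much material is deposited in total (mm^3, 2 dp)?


V_infill = (38215.3 - 3902.4) * 0.85 = 29165.97
V_total = 3902.4 + 29165.97 = 33068.37 mm^3


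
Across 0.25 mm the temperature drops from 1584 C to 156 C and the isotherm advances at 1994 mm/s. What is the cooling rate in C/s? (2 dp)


G = (1584-156)/0.25 = 5712.0 C/mm
CR = 5712.0 * 1994 = 11389728.0 C/s


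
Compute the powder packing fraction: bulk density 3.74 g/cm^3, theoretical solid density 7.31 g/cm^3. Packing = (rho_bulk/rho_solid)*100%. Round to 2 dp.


Packing = (3.74/7.31)*100 = 51.16 %


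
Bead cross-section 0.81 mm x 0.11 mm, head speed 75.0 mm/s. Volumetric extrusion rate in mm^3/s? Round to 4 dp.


Rate = 0.81 * 0.11 * 75.0 = 6.6825 mm^3/s


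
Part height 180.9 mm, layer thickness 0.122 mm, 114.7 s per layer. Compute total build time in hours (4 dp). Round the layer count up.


Layers = ceil(180.9/0.122) = 1483
t = 1483 * 114.7 / 3600 = 47.25 hrs


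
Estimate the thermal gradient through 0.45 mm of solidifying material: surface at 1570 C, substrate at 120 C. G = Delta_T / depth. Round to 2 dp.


G = (1570-120)/0.45 = 3222.22 C/mm


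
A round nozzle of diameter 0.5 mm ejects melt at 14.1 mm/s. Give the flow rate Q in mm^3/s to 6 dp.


A = pi*(0.5/2)^2 = 0.19634954 mm^2
Q = 0.19634954 * 14.1 = 2.768529 mm^3/s


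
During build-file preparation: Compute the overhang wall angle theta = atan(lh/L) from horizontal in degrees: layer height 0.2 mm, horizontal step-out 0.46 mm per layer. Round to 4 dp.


angle = atan(0.2/0.46) = 23.4986 degrees


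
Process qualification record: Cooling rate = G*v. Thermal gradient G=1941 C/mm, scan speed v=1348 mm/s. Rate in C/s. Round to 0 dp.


CR = 1941 * 1348 = 2616468 C/s


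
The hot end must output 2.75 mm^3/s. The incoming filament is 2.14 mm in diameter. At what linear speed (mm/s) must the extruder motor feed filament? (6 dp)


A = pi*(2.14/2)^2 = 3.596809
v = 2.75 / 3.596809 = 0.764567 mm/s


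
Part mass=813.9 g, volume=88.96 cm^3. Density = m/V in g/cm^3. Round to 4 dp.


rho = 813.9 / 88.96 = 9.1491 g/cm^3


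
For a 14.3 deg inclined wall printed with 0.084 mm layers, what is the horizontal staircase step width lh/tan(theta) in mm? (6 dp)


step = 0.084 / tan(14.3) = 0.329545 mm


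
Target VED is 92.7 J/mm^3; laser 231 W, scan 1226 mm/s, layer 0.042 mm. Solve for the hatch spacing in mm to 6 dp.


h = 231 / (92.7*1226*0.042) = 0.048394 mm


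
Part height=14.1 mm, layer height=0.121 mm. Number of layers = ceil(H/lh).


Layers = ceil(14.1/0.121) = 117


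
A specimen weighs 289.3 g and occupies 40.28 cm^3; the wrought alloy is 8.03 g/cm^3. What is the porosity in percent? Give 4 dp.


rho_part = 289.3 / 40.28 = 7.18222443 g/cm^3
Porosity = (1 - 7.18222443/8.03)*100 = 10.5576 %


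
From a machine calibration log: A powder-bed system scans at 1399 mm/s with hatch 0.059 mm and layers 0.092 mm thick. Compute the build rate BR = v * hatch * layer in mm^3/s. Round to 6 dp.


Rate = 1399 * 0.059 * 0.092 = 7.593772 mm^3/s


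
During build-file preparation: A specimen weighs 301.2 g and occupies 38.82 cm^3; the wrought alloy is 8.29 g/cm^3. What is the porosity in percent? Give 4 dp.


rho_part = 301.2 / 38.82 = 7.75888717 g/cm^3
Porosity = (1 - 7.75888717/8.29)*100 = 6.4067 %


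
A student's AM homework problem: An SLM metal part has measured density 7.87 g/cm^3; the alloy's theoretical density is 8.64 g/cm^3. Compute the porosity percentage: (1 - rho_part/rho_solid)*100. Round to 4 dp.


Porosity = (1-7.87/8.64)*100 = 8.912 %


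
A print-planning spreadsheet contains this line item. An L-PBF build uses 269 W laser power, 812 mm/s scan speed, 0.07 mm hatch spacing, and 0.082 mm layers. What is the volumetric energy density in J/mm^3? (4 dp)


E = 269 / (812*0.07*0.082) = 57.7144 J/mm^3


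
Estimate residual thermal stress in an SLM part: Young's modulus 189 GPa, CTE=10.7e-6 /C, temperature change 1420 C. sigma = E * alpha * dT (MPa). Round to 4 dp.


sigma = 189*1000 * 10.7e-6 * 1420 = 2871.666 MPa


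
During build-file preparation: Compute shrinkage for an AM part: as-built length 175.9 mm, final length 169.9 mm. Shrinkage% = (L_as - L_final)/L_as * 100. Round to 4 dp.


Shrinkage = ((175.9-169.9)/175.9)*100 = 3.411 %


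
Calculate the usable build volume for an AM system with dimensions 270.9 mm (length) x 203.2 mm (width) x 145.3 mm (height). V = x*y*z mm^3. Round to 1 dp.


V = 270.9 * 203.2 * 145.3 = 7998311.7 mm^3


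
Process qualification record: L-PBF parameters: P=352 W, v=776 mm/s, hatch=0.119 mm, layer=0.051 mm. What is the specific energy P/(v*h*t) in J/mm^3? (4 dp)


Build rate = 776 * 0.119 * 0.051 = 4.709544 mm^3/s
SE = 352 / 4.709544 = 74.7418 J/mm^3


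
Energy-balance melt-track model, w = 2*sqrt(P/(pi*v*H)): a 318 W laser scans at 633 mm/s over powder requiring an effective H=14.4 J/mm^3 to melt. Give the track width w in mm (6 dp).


w = 2*sqrt(318/(pi*633*14.4)) = 0.210759 mm


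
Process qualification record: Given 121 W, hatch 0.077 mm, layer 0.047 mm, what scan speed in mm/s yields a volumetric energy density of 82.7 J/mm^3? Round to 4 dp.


v = 121 / (82.7*0.077*0.047) = 404.2884 mm/s


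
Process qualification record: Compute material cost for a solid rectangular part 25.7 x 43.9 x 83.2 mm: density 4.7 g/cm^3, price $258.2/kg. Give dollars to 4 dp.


V = 25.7 * 43.9 * 83.2 = 93868.736 mm^3 = 93.868736 cm^3
Mass = 93.868736 * 4.7 / 1000 = 0.44118306 kg
Cost = 0.44118306 * 258.2 = 113.9135 $


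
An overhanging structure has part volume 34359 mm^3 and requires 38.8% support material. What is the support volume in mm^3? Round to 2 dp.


V_support = 34359 * 0.388 = 13331.29 mm^3


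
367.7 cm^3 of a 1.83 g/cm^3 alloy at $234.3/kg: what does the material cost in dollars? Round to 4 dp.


Mass = 367.7*1.83/1000 = 0.672891 kg
Cost = 0.672891 * 234.3 = 157.6584 $


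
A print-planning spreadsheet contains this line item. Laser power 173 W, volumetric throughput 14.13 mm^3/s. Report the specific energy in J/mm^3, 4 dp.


SE = 173 / 14.13 = 12.2435 J/mm^3


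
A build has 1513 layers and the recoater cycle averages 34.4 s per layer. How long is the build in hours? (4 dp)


t = 1513 * 34.4 / 3600 = 14.4576 hrs


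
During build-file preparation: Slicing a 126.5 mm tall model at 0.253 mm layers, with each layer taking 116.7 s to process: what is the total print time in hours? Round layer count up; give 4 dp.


Layers = ceil(126.5/0.253) = 500
t = 500 * 116.7 / 3600 = 16.2083 hrs


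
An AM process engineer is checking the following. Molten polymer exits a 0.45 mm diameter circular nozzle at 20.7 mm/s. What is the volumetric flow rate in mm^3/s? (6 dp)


A = pi*(0.45/2)^2 = 0.15904313 mm^2
Q = 0.15904313 * 20.7 = 3.292193 mm^3/s


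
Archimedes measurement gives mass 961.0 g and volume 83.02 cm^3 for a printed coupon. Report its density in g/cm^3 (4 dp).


rho = 961.0 / 83.02 = 11.5755 g/cm^3


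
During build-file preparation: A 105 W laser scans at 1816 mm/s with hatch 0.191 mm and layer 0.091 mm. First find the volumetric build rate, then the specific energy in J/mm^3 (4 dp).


Build rate = 1816 * 0.191 * 0.091 = 31.563896 mm^3/s
SE = 105 / 31.563896 = 3.3266 J/mm^3


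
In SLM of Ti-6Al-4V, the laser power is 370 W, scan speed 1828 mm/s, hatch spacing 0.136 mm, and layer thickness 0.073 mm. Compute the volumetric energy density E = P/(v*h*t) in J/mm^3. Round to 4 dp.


E = 370 / (1828*0.136*0.073) = 20.3875 J/mm^3


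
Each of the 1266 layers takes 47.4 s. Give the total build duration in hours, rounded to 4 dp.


t = 1266 * 47.4 / 3600 = 16.669 hrs


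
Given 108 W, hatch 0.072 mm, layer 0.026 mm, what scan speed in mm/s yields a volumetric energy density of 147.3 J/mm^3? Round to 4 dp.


v = 108 / (147.3*0.072*0.026) = 391.6654 mm/s


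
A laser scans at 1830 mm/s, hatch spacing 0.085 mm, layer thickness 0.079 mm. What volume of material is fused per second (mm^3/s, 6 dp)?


Rate = 1830 * 0.085 * 0.079 = 12.28845 mm^3/s


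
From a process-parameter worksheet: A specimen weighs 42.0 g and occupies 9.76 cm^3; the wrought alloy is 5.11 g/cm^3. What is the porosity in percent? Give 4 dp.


rho_part = 42.0 / 9.76 = 4.30327869 g/cm^3
Porosity = (1 - 4.30327869/5.11)*100 = 15.7871 %


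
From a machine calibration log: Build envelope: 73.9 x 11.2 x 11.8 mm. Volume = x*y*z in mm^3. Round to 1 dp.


V = 73.9 * 11.2 * 11.8 = 9766.6 mm^3


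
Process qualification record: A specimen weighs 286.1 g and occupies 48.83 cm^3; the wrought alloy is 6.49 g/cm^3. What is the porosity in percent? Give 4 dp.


rho_part = 286.1 / 48.83 = 5.85910301 g/cm^3
Porosity = (1 - 5.85910301/6.49)*100 = 9.7211 %


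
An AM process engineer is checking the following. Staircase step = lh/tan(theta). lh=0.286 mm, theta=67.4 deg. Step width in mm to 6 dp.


step = 0.286 / tan(67.4) = 0.11905 mm


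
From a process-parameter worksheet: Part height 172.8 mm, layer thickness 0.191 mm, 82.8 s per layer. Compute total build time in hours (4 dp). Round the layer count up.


Layers = ceil(172.8/0.191) = 905
t = 905 * 82.8 / 3600 = 20.815 hrs


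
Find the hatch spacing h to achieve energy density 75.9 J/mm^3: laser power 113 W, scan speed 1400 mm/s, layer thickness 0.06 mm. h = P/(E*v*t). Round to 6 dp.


h = 113 / (75.9*1400*0.06) = 0.017724 mm


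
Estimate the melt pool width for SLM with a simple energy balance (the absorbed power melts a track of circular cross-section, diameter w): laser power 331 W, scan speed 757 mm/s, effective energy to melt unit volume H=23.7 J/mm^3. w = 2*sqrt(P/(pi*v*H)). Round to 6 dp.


w = 2*sqrt(331/(pi*757*23.7)) = 0.153266 mm


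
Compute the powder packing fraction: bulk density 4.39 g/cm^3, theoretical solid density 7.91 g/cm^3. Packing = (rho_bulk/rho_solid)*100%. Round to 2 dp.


Packing = (4.39/7.91)*100 = 55.5 %


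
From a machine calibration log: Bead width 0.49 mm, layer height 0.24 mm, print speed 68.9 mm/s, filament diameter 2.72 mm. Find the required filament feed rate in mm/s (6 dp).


Q = 0.49 * 0.24 * 68.9 = 8.10264 mm^3/s
A_fil = pi*(2.72/2)^2 = 5.81068977 mm^2
v_feed = 8.10264 / 5.81068977 = 1.394437 mm/s


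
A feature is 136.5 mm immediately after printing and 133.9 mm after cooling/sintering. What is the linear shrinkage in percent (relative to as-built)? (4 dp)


Shrinkage = ((136.5-133.9)/136.5)*100 = 1.9048 %


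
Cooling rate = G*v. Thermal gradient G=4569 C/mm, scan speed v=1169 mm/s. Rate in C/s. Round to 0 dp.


CR = 4569 * 1169 = 5341161 C/s


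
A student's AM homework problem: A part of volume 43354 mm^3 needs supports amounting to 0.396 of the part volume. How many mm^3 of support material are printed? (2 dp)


V_support = 43354 * 0.396 = 17168.18 mm^3


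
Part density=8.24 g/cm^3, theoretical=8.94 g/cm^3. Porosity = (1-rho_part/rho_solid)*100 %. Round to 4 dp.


Porosity = (1-8.24/8.94)*100 = 7.83 %


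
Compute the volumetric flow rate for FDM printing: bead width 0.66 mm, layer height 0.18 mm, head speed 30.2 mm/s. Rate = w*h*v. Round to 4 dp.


Rate = 0.66 * 0.18 * 30.2 = 3.5878 mm^3/s


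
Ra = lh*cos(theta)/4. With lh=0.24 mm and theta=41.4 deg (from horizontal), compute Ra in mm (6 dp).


Ra = 0.24 * cos(41.4) / 4 = 0.045007 mm


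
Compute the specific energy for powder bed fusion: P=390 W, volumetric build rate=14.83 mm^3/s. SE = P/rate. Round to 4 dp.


SE = 390 / 14.83 = 26.298 J/mm^3


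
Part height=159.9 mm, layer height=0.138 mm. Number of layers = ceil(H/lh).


Layers = ceil(159.9/0.138) = 1159


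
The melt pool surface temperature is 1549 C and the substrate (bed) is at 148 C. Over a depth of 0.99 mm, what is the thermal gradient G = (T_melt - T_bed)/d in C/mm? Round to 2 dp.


G = (1549-148)/0.99 = 1415.15 C/mm


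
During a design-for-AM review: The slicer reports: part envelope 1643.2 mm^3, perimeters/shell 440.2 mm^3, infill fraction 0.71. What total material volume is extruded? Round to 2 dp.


V_infill = (1643.2 - 440.2) * 0.71 = 854.13
V_total = 440.2 + 854.13 = 1294.33 mm^3


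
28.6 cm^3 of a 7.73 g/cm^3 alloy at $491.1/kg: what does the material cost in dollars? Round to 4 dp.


Mass = 28.6*7.73/1000 = 0.221078 kg
Cost = 0.221078 * 491.1 = 108.5714 $


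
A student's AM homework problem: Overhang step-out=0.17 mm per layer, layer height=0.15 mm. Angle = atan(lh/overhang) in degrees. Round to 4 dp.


angle = atan(0.15/0.17) = 41.4237 degrees


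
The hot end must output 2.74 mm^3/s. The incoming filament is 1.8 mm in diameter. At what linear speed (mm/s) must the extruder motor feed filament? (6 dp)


A = pi*(1.8/2)^2 = 2.54469
v = 2.74 / 2.54469 = 1.076752 mm/s


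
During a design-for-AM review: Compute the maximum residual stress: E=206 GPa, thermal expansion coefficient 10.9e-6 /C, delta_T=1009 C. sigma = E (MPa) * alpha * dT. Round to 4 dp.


sigma = 206*1000 * 10.9e-6 * 1009 = 2265.6086 MPa


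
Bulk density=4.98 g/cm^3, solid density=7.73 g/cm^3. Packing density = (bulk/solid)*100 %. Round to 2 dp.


Packing = (4.98/7.73)*100 = 64.42 %


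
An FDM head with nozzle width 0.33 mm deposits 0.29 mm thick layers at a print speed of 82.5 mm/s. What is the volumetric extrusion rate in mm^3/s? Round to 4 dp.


Rate = 0.33 * 0.29 * 82.5 = 7.8953 mm^3/s


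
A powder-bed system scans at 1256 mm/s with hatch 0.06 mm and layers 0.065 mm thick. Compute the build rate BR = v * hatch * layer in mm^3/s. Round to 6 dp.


Rate = 1256 * 0.06 * 0.065 = 4.8984 mm^3/s


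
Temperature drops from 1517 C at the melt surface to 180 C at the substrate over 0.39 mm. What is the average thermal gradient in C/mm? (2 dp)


G = (1517-180)/0.39 = 3428.21 C/mm


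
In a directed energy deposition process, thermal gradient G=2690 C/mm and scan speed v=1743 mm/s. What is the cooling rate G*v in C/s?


CR = 2690 * 1743 = 4688670 C/s


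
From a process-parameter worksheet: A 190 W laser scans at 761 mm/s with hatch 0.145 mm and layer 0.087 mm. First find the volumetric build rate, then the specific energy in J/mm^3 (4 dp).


Build rate = 761 * 0.145 * 0.087 = 9.600015 mm^3/s
SE = 190 / 9.600015 = 19.7916 J/mm^3


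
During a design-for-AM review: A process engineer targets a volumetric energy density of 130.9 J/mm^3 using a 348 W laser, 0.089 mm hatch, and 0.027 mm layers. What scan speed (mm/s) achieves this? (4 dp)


v = 348 / (130.9*0.089*0.027) = 1106.3329 mm/s


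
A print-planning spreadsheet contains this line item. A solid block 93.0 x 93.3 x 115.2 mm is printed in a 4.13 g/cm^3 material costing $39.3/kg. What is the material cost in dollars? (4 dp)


V = 93.0 * 93.3 * 115.2 = 999578.88 mm^3 = 999.57888 cm^3
Mass = 999.57888 * 4.13 / 1000 = 4.12826077 kg
Cost = 4.12826077 * 39.3 = 162.2406 $


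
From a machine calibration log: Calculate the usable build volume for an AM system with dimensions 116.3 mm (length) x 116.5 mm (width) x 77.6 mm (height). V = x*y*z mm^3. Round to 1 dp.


V = 116.3 * 116.5 * 77.6 = 1051398.5 mm^3


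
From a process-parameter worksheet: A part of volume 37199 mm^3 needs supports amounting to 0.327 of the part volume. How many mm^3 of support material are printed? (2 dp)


V_support = 37199 * 0.327 = 12164.07 mm^3


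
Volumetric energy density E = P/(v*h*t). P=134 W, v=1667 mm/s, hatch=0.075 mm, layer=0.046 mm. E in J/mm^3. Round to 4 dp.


E = 134 / (1667*0.075*0.046) = 23.2997 J/mm^3


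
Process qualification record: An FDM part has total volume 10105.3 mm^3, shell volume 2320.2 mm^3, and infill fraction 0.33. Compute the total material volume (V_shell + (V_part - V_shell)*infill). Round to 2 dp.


V_infill = (10105.3 - 2320.2) * 0.33 = 2569.08
V_total = 2320.2 + 2569.08 = 4889.28 mm^3


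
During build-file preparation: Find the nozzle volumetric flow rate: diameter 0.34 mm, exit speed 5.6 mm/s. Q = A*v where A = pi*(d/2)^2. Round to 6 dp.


A = pi*(0.34/2)^2 = 0.09079203 mm^2
Q = 0.09079203 * 5.6 = 0.508435 mm^3/s


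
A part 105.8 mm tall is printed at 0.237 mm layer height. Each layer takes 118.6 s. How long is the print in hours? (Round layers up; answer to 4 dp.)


Layers = ceil(105.8/0.237) = 447
t = 447 * 118.6 / 3600 = 14.7262 hrs


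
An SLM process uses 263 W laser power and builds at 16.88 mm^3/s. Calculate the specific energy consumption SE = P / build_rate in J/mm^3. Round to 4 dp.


SE = 263 / 16.88 = 15.5806 J/mm^3


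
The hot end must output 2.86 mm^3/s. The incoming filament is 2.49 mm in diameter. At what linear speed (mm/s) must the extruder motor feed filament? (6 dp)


A = pi*(2.49/2)^2 = 4.869547
v = 2.86 / 4.869547 = 0.587324 mm/s


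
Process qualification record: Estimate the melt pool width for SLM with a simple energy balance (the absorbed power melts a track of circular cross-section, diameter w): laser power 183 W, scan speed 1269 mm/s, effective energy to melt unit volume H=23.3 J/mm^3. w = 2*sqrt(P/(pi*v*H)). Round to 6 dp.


w = 2*sqrt(183/(pi*1269*23.3)) = 0.088771 mm


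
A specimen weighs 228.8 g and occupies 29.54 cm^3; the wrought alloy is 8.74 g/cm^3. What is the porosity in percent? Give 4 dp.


rho_part = 228.8 / 29.54 = 7.74542993 g/cm^3
Porosity = (1 - 7.74542993/8.74)*100 = 11.3795 %


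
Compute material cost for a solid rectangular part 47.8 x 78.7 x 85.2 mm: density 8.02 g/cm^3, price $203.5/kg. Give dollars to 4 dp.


V = 47.8 * 78.7 * 85.2 = 320510.472 mm^3 = 320.510472 cm^3
Mass = 320.510472 * 8.02 / 1000 = 2.57049399 kg
Cost = 2.57049399 * 203.5 = 523.0955 $


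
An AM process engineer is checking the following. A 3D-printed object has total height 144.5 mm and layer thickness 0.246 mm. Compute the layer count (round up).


Layers = ceil(144.5/0.246) = 588


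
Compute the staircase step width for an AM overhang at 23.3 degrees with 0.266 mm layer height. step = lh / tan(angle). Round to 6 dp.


step = 0.266 / tan(23.3) = 0.617645 mm


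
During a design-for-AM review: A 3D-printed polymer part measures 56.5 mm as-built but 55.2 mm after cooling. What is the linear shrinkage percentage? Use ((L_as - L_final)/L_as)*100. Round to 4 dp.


Shrinkage = ((56.5-55.2)/56.5)*100 = 2.3009 %


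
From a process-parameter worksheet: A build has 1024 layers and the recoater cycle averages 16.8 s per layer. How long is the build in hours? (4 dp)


t = 1024 * 16.8 / 3600 = 4.7787 hrs


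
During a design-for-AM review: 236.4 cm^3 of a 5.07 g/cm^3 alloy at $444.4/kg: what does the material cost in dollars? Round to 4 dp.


Mass = 236.4*5.07/1000 = 1.198548 kg
Cost = 1.198548 * 444.4 = 532.6347 $
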